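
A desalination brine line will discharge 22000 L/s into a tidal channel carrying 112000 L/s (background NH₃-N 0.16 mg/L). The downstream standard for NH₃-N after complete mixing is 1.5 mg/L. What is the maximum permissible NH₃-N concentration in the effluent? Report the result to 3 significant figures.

8.32 mg/L

At the limit, (Qr·Cr + Qe·Cₑ)/(Qr + Qe) = 1.5:
Cₑ = (134000·1.5 − 112000·0.1600) / 22000 = 8.322 mg/L.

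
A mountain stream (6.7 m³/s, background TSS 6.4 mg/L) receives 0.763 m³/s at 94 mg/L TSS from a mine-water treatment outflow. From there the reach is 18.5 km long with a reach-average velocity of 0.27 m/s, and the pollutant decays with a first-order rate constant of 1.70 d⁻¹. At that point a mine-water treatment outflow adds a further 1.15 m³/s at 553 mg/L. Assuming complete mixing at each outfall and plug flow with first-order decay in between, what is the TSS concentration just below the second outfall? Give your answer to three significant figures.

Mixed concentration C = ΣQC/ΣQ = (6.700·6.400 + 0.7630·94.00) / 7.463 = 114.6/7.463 = 15.36 mg/L; combined flow 7.463 m³/s.
Travel time t = 18.5·1000 / 0.27 = 68520 s = 19.03 h.
After decay, C = 15.36 × e^(−kt) = 15.36 × 0.2597 = 3.988 mg/L.
Second outfall: C = (7.463·3.988 + 1.150·553.0)/8.613 = 77.29 mg/L.

77.3 mg/L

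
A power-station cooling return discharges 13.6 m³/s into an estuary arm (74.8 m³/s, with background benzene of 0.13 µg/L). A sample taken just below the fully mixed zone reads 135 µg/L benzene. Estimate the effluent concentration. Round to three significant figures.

877 µg/L

Mass balance: 74.80·0.1300 + 13.60·Cₑ = 88.40·135.0
→ Cₑ = (88.40·135.0 − 74.80·0.1300) / 13.60 = 876.8 µg/L.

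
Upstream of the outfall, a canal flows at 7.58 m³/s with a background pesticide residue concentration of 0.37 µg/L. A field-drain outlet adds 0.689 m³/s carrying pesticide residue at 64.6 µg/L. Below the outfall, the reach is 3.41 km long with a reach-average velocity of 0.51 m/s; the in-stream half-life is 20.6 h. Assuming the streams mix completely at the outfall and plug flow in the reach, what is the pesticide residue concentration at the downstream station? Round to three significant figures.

After mixing, C = (7.580·0.3700 + 0.6890·64.60) / 8.269 = 47.31/8.269 = 5.722 µg/L.
Travel time t = 3.41·1000 / 0.51 = 6686 s = 1.857 h.
Half-life 20.6 h → k = ln 2 / 20.6 = 0.03365 h⁻¹ = 0.8076 d⁻¹.
After decay, C = 5.722 × e^(−kt) = 5.722 × 0.9394 = 5.375 µg/L.

5.38 µg/L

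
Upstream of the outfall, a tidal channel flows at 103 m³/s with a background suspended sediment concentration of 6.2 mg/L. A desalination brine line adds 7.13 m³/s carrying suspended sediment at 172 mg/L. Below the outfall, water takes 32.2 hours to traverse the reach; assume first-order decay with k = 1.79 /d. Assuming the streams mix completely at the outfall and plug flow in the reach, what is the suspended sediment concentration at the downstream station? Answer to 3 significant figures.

1.53 mg/L

Conservation of mass: C = (103.0·6.200 + 7.130·172.0) / 110.1 = 1865/110.1 = 16.93 mg/L.
Decay over the reach: 16.93·exp(−kt) = 16.93·0.09057 = 1.534 mg/L.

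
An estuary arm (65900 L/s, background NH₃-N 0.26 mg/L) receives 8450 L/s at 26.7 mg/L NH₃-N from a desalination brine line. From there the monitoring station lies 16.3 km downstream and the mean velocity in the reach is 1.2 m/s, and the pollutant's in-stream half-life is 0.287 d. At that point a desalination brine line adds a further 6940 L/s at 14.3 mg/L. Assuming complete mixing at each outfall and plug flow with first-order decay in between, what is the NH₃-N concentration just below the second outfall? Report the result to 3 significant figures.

3.26 mg/L

Mass balance: C = (65900·0.2600 + 8450·26.70) / 74350 = 242700/74350 = 3.265 mg/L; combined flow 74350 L/s.
Travel time t = 16.3·1000 / 1.2 = 13580 s = 3.773 h.
Half-life 0.287 d → k = ln 2 / 0.287 = 2.415 d⁻¹.
Decay over the reach: 3.265·exp(−kt) = 3.265·0.6841 = 2.233 mg/L.
Second outfall: C = (74350·2.233 + 6940·14.30)/81290 = 3.264 mg/L.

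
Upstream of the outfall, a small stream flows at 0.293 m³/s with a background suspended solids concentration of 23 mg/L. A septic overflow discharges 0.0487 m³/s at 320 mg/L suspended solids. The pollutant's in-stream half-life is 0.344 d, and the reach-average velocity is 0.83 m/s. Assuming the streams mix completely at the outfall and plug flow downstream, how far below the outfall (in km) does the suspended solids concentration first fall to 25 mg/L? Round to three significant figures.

After mixing, C = (0.2930·23.00 + 0.04870·320.0) / 0.3417 = 22.32/0.3417 = 65.33 mg/L.
Half-life 0.344 d → k = ln 2 / 0.344 = 2.015 d⁻¹.
Set 65.33·exp(−k·t) = 25 → t = ln(65.33/25)/k = 41190 s = 11.44 h.
Distance = v·t = 0.83·41190 = 34190 m = 34.19 km.

34.2 km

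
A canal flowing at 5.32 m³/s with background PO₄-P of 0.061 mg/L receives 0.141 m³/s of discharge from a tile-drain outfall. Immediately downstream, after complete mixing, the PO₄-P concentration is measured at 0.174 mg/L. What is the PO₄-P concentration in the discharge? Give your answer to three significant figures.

4.44 mg/L

Mass balance: 5.320·0.06100 + 0.1410·Cₑ = 5.461·0.1740
→ Cₑ = (5.461·0.1740 − 5.320·0.06100) / 0.1410 = 4.438 mg/L.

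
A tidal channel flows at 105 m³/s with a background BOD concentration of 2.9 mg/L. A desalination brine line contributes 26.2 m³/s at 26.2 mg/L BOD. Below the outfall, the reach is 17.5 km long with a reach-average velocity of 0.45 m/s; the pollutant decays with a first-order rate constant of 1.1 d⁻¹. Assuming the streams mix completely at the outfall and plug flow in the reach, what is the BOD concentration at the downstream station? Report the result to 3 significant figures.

Flow-weighted average: C = (105.0·2.900 + 26.20·26.20) / 131.2 = 990.9/131.2 = 7.553 mg/L.
Travel time t = 17.5·1000 / 0.45 = 38890 s = 10.80 h.
Applying C = C₀e^(−kt): 7.553 × 0.6095 = 4.604 mg/L.

4.60 mg/L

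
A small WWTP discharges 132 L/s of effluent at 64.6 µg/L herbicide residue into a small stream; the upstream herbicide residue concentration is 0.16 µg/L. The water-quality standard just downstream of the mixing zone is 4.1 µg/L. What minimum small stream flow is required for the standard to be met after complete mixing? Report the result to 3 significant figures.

Set C_mix = 4.1: (Q·0.1600 + 132.0·64.60) / (Q + 132.0) = 4.1
→ Q = 132.0·(64.60 − 4.1)/(4.1 − 0.1600) = 2027 L/s.

2030 L/s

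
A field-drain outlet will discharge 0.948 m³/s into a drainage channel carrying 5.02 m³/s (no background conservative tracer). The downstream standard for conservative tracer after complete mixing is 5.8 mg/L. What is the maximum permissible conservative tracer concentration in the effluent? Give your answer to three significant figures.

At the limit, (Qr·Cr + Qe·Cₑ)/(Qr + Qe) = 5.8:
Cₑ = (5.968·5.8 − 5.020·0) / 0.9480 = 36.51 mg/L.

36.5 mg/L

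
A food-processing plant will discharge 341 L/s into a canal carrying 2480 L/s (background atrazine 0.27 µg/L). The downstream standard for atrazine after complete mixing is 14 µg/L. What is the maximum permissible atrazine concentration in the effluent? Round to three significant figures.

114 µg/L

At the limit, (Qr·Cr + Qe·Cₑ)/(Qr + Qe) = 14:
Cₑ = (2821·14 − 2480·0.2700) / 341.0 = 113.9 µg/L.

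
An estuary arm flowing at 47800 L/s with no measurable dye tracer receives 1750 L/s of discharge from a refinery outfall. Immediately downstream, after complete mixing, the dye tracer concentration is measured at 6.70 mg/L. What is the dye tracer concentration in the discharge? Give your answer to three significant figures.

Mass balance: 47800·0 + 1750·Cₑ = 49550·6.700
→ Cₑ = (49550·6.700 − 47800·0) / 1750 = 189.7 mg/L.

190 mg/L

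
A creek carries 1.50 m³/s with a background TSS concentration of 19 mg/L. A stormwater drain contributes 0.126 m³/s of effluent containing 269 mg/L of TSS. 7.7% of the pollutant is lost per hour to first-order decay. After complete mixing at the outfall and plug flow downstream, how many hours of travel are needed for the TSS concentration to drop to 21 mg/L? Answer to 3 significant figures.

After mixing, C = (1.500·19.00 + 0.1260·269.0) / 1.626 = 62.39/1.626 = 38.37 mg/L.
7.7%/h lost → k = −ln(1 − 0.077) = 0.08013 h⁻¹.
38.37·exp(−k·t) = 21 → t = ln(38.37/21)/k = 27080 s = 7.523 h.

7.52 h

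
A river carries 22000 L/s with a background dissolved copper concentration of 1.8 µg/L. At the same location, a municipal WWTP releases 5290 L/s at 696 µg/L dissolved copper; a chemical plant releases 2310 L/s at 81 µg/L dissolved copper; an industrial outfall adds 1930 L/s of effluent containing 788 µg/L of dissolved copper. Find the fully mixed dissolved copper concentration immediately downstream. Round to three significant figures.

Conservation of mass: C = (22000·1.800 + 5290·696.0 + 2310·81.00 + 1930·788.0) / 31530 = 5429000/31530 = 172.2 µg/L.

172 µg/L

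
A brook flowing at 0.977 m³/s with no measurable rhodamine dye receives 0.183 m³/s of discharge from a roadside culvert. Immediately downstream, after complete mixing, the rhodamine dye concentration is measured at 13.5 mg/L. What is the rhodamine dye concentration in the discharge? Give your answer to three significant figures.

85.6 mg/L

Mass balance: 0.9770·0 + 0.1830·Cₑ = 1.160·13.50
→ Cₑ = (1.160·13.50 − 0.9770·0) / 0.1830 = 85.57 mg/L.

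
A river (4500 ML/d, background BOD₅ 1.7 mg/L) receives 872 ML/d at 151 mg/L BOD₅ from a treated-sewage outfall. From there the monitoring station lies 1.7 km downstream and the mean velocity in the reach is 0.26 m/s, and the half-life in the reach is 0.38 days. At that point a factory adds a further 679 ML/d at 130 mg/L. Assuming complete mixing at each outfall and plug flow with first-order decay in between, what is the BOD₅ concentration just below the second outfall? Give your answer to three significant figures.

Mass balance: C = (4500·1.700 + 872.0·151.0) / 5372 = 139300/5372 = 25.93 mg/L; combined flow 5372 ML/d.
Travel time t = 1.7·1000 / 0.26 = 6538 s = 1.816 h.
Half-life 0.38 d → k = ln 2 / 0.38 = 1.824 d⁻¹.
Applying C = C₀e^(−kt): 25.93 × 0.8711 = 22.59 mg/L.
At the second outfall, C = (5372·22.59 + 679.0·130.0) / (5372 + 679.0) = 34.64 mg/L.

34.6 mg/L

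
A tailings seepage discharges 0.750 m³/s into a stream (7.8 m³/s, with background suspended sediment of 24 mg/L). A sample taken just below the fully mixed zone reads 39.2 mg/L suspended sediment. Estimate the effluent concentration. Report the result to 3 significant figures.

197 mg/L

Mass balance: 7.800·24.00 + 0.7500·Cₑ = 8.550·39.20
→ Cₑ = (8.550·39.20 − 7.800·24.00) / 0.7500 = 197.3 mg/L.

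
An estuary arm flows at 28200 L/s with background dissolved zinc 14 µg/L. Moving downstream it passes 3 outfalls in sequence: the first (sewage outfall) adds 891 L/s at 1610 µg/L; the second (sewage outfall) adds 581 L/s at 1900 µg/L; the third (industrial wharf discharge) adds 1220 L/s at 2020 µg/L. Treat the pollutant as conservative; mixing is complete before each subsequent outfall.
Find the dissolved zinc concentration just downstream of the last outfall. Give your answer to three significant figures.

After outfall 1: Q = 28200 + 891.0 = 29090 L/s; C = (28200·14.00 + 891.0·1610)/29090 = 62.88 µg/L.
After outfall 2: Q = 29090 + 581.0 = 29670 L/s; C = (29090·62.88 + 581.0·1900)/29670 = 98.85 µg/L.
After outfall 3: Q = 29670 + 1220 = 30890 L/s; C = (29670·98.85 + 1220·2020)/30890 = 174.7 µg/L.

175 µg/L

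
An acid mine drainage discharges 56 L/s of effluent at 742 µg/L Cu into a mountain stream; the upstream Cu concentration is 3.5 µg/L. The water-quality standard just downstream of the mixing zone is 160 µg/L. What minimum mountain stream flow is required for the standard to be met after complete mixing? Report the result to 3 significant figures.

208 L/s

Set C_mix = 160: (Q·3.500 + 56.00·742.0) / (Q + 56.00) = 160
→ Q = 56.00·(742.0 − 160)/(160 − 3.500) = 208.3 L/s.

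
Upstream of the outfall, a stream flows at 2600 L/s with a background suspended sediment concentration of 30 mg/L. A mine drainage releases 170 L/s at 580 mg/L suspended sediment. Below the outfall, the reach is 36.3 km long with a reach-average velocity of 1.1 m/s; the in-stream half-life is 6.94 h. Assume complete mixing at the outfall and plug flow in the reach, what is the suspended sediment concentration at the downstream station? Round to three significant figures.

25.5 mg/L

Mass balance: C = (2600·30.00 + 170.0·580.0) / 2770 = 176600/2770 = 63.75 mg/L.
Travel time t = 36.3·1000 / 1.1 = 33000 s = 9.167 h.
Half-life 6.94 h → k = ln 2 / 6.94 = 0.09988 h⁻¹ = 2.397 d⁻¹.
Applying C = C₀e^(−kt): 63.75 × 0.4003 = 25.52 mg/L.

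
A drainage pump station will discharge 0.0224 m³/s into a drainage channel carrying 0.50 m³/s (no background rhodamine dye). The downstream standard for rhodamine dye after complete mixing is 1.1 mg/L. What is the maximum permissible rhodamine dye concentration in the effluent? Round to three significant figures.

25.7 mg/L

At the limit, (Qr·Cr + Qe·Cₑ)/(Qr + Qe) = 1.1:
Cₑ = (0.5224·1.1 − 0.5000·0) / 0.02240 = 25.65 mg/L.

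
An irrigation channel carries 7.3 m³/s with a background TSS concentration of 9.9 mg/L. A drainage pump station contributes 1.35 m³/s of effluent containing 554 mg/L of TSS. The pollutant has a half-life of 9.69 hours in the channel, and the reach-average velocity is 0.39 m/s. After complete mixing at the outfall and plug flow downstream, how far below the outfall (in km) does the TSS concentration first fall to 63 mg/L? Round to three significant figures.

8.02 km

Flow-weighted average: C = (7.300·9.900 + 1.350·554.0) / 8.650 = 820.2/8.650 = 94.82 mg/L.
Half-life 9.69 h → k = ln 2 / 9.69 = 0.07153 h⁻¹ = 1.717 d⁻¹.
Set 94.82·exp(−k·t) = 63 → t = ln(94.82/63)/k = 20570 s = 5.715 h.
Distance = v·t = 0.39·20570 = 8024 m = 8.024 km.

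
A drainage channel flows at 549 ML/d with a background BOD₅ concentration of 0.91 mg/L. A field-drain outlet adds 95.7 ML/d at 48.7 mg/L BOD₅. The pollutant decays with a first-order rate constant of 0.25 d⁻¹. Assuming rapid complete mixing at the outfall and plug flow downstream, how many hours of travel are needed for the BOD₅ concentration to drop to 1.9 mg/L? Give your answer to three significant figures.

After mixing, C = (549.0·0.9100 + 95.70·48.70) / 644.7 = 5160/644.7 = 8.004 mg/L.
8.004·exp(−k·t) = 1.9 → t = ln(8.004/1.9)/k = 497000 s = 138.1 h.

138 h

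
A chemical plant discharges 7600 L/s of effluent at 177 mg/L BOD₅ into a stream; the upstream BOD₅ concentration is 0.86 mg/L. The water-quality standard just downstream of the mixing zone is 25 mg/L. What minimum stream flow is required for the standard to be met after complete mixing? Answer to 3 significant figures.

Set C_mix = 25: (Q·0.8600 + 7600·177.0) / (Q + 7600) = 25
→ Q = 7600·(177.0 − 25)/(25 − 0.8600) = 47850 L/s.

47900 L/s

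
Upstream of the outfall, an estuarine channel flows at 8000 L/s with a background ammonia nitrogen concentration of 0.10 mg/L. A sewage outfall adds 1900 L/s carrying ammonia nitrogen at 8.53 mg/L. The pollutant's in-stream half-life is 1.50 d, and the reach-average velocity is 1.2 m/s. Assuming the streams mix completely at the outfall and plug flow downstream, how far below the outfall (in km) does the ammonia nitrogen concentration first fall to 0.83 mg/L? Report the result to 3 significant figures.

Mass balance: C = (8000·0.1000 + 1900·8.530) / 9900 = 17010/9900 = 1.718 mg/L.
Half-life 1.50 d → k = ln 2 / 1.50 = 0.4621 d⁻¹.
Set 1.718·exp(−k·t) = 0.83 → t = ln(1.718/0.83)/k = 136000 s = 37.78 h.
Distance = v·t = 1.2·136000 = 163200 m = 163.2 km.

163 km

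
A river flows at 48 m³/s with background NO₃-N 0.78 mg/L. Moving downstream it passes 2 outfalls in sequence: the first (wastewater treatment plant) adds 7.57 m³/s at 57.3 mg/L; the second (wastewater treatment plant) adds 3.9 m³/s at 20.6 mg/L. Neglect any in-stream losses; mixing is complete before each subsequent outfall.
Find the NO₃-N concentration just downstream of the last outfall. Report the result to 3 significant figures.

After outfall 1: Q = 48.00 + 7.570 = 55.57 m³/s; C = (48.00·0.7800 + 7.570·57.30)/55.57 = 8.479 mg/L.
After outfall 2: Q = 55.57 + 3.900 = 59.47 m³/s; C = (55.57·8.479 + 3.900·20.60)/59.47 = 9.274 mg/L.

9.27 mg/L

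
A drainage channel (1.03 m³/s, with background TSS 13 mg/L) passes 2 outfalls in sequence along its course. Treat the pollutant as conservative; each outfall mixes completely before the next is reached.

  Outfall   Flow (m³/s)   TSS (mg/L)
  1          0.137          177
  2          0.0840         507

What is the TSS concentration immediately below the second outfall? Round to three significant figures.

Below outfall 1: Q → 1.167 m³/s, C = (1.030·13.00 + 0.1370·177.0)/1.167 = 32.25 mg/L.
Below outfall 2: Q → 1.251 m³/s, C = (1.167·32.25 + 0.08400·507.0)/1.251 = 64.13 mg/L.

64.1 mg/L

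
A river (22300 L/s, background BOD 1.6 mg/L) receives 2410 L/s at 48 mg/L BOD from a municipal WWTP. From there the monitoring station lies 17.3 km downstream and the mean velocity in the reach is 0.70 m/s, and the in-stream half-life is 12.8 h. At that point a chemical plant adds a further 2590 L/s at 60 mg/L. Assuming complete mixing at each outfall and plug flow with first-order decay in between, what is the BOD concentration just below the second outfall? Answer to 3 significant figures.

9.52 mg/L

After mixing, C = (22300·1.600 + 2410·48.00) / 24710 = 151400/24710 = 6.125 mg/L; combined flow 24710 L/s.
Travel time t = 17.3·1000 / 0.70 = 24710 s = 6.865 h.
Half-life 12.8 h → k = ln 2 / 12.8 = 0.05415 h⁻¹ = 1.300 d⁻¹.
First-order decay: C = 6.125·exp(−k·t) = 6.125·0.6895 = 4.224 mg/L.
Second outfall: C = (24710·4.224 + 2590·60.00)/27300 = 9.515 mg/L.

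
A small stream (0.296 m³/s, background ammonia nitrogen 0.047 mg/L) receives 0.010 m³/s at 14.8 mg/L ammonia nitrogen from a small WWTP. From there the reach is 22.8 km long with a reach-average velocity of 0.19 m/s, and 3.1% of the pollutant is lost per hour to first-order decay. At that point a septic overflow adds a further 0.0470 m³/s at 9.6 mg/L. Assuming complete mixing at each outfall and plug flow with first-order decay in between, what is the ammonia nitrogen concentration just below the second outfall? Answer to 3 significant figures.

1.44 mg/L

After mixing, C = (0.2960·0.04700 + 0.01000·14.80) / 0.3060 = 0.1619/0.3060 = 0.5291 mg/L; combined flow 0.3060 m³/s.
Travel time t = 22.8·1000 / 0.19 = 120000 s = 33.33 h.
3.1%/h lost → k = −ln(1 − 0.031) = 0.03149 h⁻¹.
Applying C = C₀e^(−kt): 0.5291 × 0.3500 = 0.1852 mg/L.
Second outfall: C = (0.3060·0.1852 + 0.04700·9.600)/0.3530 = 1.439 mg/L.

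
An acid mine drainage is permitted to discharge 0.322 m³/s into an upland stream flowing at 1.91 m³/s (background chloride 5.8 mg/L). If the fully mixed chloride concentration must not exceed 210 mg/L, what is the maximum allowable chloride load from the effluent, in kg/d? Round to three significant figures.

Mass balance at the limit: 1.910·5.800 + 0.3220·Cₑ = 2.232·210 → Cₑ = 1421 mg/L.
Load = 0.3220 m³/s × 1421 g/m³ × 86 400 s/d = 39540 kg/d.

39500 kg/d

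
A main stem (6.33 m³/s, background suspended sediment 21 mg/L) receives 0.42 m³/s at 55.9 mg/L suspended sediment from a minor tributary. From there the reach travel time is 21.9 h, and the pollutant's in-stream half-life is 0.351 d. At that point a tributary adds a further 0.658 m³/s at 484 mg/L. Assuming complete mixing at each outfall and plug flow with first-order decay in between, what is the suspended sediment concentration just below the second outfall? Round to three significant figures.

46.5 mg/L

After mixing, C = (6.330·21.00 + 0.4200·55.90) / 6.750 = 156.4/6.750 = 23.17 mg/L; combined flow 6.750 m³/s.
Half-life 0.351 d → k = ln 2 / 0.351 = 1.975 d⁻¹.
First-order decay: C = 23.17·exp(−k·t) = 23.17·0.1650 = 3.823 mg/L.
At the second outfall, C = (6.750·3.823 + 0.6580·484.0) / (6.750 + 0.6580) = 46.47 mg/L.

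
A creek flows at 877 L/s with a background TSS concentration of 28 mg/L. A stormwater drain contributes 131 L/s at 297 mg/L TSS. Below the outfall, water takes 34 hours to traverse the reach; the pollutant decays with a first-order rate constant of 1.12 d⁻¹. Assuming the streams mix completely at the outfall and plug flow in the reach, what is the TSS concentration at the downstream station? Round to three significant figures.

12.9 mg/L

Mixed concentration C = ΣQC/ΣQ = (877.0·28.00 + 131.0·297.0) / 1008 = 63460/1008 = 62.96 mg/L.
After decay, C = 62.96 × e^(−kt) = 62.96 × 0.2046 = 12.88 mg/L.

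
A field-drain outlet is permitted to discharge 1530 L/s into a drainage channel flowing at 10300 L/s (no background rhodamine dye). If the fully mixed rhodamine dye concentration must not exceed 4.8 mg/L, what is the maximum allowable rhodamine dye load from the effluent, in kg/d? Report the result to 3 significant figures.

4910 kg/d

Mass balance at the limit: 10300·0 + 1530·Cₑ = 11830·4.8 → Cₑ = 37.11 mg/L.
1530 L/s = 1.530 m³/s. Load = 1.530 m³/s × 37.11 g/m³ × 86 400 s/d = 4906 kg/d.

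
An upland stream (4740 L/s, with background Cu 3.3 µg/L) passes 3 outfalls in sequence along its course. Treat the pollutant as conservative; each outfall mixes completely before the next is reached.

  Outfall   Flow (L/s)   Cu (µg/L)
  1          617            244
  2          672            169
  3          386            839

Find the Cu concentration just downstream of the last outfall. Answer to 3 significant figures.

Below outfall 1: Q → 5357 L/s, C = (4740·3.300 + 617.0·244.0)/5357 = 31.02 µg/L.
Below outfall 2: Q → 6029 L/s, C = (5357·31.02 + 672.0·169.0)/6029 = 46.40 µg/L.
Below outfall 3: Q → 6415 L/s, C = (6029·46.40 + 386.0·839.0)/6415 = 94.09 µg/L.

94.1 µg/L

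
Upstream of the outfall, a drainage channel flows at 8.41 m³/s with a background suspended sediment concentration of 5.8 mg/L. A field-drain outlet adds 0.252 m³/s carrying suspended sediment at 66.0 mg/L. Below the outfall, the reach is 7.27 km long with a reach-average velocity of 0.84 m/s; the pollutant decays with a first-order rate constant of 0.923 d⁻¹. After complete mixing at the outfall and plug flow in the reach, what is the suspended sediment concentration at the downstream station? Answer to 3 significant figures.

Conservation of mass: C = (8.410·5.800 + 0.2520·66.00) / 8.662 = 65.41/8.662 = 7.551 mg/L.
Travel time t = 7.27·1000 / 0.84 = 8655 s = 2.404 h.
Decay over the reach: 7.551·exp(−kt) = 7.551·0.9117 = 6.884 mg/L.

6.88 mg/L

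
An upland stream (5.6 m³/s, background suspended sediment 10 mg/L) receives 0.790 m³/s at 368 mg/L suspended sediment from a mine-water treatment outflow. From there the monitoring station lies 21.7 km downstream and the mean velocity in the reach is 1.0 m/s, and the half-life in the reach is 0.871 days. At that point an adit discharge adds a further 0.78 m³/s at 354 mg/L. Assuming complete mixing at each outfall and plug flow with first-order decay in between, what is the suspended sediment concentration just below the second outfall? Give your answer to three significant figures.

Conservation of mass: C = (5.600·10.00 + 0.7900·368.0) / 6.390 = 346.7/6.390 = 54.26 mg/L; combined flow 6.390 m³/s.
Travel time t = 21.7·1000 / 1.0 = 21700 s = 6.028 h.
Half-life 0.871 d → k = ln 2 / 0.871 = 0.7958 d⁻¹.
First-order decay: C = 54.26·exp(−k·t) = 54.26·0.8188 = 44.43 mg/L.
At the second outfall, C = (6.390·44.43 + 0.7800·354.0) / (6.390 + 0.7800) = 78.11 mg/L.

78.1 mg/L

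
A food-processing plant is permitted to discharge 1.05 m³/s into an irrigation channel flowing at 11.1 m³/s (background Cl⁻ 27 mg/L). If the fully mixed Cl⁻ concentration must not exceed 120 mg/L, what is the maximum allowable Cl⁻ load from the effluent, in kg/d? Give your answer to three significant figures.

100000 kg/d

Mass balance at the limit: 11.10·27.00 + 1.050·Cₑ = 12.15·120 → Cₑ = 1103 mg/L.
Load = 1.050 m³/s × 1103 g/m³ × 86 400 s/d = 100100 kg/d.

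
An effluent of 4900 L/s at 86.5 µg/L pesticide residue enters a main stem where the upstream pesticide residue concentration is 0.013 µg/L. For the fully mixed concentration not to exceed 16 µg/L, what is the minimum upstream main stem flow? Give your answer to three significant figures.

21600 L/s

Set C_mix = 16: (Q·0.01300 + 4900·86.50) / (Q + 4900) = 16
→ Q = 4900·(86.50 − 16)/(16 − 0.01300) = 21610 L/s.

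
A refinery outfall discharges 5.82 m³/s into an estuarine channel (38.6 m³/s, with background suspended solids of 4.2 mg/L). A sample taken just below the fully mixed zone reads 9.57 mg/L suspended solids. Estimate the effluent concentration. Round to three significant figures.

45.2 mg/L

Mass balance: 38.60·4.200 + 5.820·Cₑ = 44.42·9.570
→ Cₑ = (44.42·9.570 − 38.60·4.200) / 5.820 = 45.19 mg/L.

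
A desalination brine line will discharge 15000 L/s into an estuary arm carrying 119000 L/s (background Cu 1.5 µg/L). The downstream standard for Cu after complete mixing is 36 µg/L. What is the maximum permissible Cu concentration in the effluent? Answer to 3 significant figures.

310 µg/L

At the limit, (Qr·Cr + Qe·Cₑ)/(Qr + Qe) = 36:
Cₑ = (134000·36 − 119000·1.500) / 15000 = 309.7 µg/L.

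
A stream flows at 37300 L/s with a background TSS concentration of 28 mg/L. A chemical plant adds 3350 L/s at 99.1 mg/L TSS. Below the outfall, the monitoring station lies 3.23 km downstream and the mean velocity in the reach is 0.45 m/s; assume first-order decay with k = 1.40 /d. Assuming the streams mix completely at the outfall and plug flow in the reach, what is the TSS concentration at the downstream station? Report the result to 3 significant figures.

Conservation of mass: C = (37300·28.00 + 3350·99.10) / 40650 = 1376000/40650 = 33.86 mg/L.
Travel time t = 3.23·1000 / 0.45 = 7178 s = 1.994 h.
After decay, C = 33.86 × e^(−kt) = 33.86 × 0.8902 = 30.14 mg/L.

30.1 mg/L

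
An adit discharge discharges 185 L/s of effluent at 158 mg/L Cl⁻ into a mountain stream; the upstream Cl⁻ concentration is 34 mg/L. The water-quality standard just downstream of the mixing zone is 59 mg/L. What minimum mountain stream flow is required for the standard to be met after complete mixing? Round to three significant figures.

733 L/s

Set C_mix = 59: (Q·34.00 + 185.0·158.0) / (Q + 185.0) = 59
→ Q = 185.0·(158.0 − 59)/(59 − 34.00) = 732.6 L/s.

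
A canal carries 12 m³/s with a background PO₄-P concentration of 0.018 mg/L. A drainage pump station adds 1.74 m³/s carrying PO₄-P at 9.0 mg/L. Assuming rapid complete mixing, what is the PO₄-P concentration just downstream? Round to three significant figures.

Mass balance: C = (12.00·0.01800 + 1.740·9.000) / 13.74 = 15.88/13.74 = 1.155 mg/L.

1.16 mg/L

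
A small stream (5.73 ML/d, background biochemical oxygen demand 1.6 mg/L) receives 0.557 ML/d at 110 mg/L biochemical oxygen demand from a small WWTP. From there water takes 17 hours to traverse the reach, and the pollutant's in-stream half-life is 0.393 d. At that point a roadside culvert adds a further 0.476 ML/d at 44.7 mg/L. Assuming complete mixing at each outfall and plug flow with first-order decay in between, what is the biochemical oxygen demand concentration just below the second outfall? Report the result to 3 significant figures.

6.13 mg/L

Mixed concentration C = ΣQC/ΣQ = (5.730·1.600 + 0.5570·110.0) / 6.287 = 70.44/6.287 = 11.20 mg/L; combined flow 6.287 ML/d.
Half-life 0.393 d → k = ln 2 / 0.393 = 1.764 d⁻¹.
Decay over the reach: 11.20·exp(−kt) = 11.20·0.2867 = 3.212 mg/L.
At the second outfall, C = (6.287·3.212 + 0.4760·44.70) / (6.287 + 0.4760) = 6.132 mg/L.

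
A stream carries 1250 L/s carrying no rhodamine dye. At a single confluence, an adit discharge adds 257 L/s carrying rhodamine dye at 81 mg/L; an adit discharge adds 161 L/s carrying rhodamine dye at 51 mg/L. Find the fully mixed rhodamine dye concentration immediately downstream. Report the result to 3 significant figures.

Mass balance: C = (1250·0 + 257.0·81.00 + 161.0·51.00) / 1668 = 29030/1668 = 17.40 mg/L.

17.4 mg/L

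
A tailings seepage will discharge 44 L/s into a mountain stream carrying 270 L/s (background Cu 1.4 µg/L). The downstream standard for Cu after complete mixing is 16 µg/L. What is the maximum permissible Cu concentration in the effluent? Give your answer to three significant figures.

106 µg/L

At the limit, (Qr·Cr + Qe·Cₑ)/(Qr + Qe) = 16:
Cₑ = (314.0·16 − 270.0·1.400) / 44.00 = 105.6 µg/L.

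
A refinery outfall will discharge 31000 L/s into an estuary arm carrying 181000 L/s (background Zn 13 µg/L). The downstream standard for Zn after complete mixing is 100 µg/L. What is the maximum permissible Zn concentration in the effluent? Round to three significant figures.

At the limit, (Qr·Cr + Qe·Cₑ)/(Qr + Qe) = 100:
Cₑ = (212000·100 − 181000·13.00) / 31000 = 608.0 µg/L.

608 µg/L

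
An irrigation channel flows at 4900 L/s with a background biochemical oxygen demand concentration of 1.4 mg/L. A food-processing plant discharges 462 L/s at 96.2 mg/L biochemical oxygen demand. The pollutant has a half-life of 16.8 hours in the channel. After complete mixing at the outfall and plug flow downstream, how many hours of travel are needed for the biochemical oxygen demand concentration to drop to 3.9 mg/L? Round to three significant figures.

Mixed concentration C = ΣQC/ΣQ = (4900·1.400 + 462.0·96.20) / 5362 = 51300/5362 = 9.568 mg/L.
Half-life 16.8 h → k = ln 2 / 16.8 = 0.04126 h⁻¹ = 0.9902 d⁻¹.
9.568·exp(−k·t) = 3.9 → t = ln(9.568/3.9)/k = 78310 s = 21.75 h.

21.8 h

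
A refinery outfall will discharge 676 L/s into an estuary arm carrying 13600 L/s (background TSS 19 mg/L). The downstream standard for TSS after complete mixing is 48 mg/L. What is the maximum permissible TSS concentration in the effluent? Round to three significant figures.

At the limit, (Qr·Cr + Qe·Cₑ)/(Qr + Qe) = 48:
Cₑ = (14280·48 − 13600·19.00) / 676.0 = 631.4 mg/L.

631 mg/L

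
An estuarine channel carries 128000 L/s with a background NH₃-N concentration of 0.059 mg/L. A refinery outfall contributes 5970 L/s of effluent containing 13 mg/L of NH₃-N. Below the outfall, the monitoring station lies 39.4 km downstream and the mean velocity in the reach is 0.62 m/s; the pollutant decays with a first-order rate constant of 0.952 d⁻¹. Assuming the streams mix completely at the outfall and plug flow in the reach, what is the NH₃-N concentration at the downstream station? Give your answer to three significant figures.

0.316 mg/L

After mixing, C = (128000·0.05900 + 5970·13.00) / 134000 = 85160/134000 = 0.6357 mg/L.
Travel time t = 39.4·1000 / 0.62 = 63550 s = 17.65 h.
Applying C = C₀e^(−kt): 0.6357 × 0.4965 = 0.3156 mg/L.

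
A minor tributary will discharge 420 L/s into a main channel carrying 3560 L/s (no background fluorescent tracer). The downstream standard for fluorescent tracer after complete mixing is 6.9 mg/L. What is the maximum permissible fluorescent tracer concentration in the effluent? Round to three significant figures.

65.4 mg/L

At the limit, (Qr·Cr + Qe·Cₑ)/(Qr + Qe) = 6.9:
Cₑ = (3980·6.9 − 3560·0) / 420.0 = 65.39 mg/L.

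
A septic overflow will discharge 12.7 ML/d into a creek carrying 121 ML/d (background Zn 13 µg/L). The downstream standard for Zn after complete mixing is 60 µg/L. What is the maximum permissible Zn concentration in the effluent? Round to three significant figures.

At the limit, (Qr·Cr + Qe·Cₑ)/(Qr + Qe) = 60:
Cₑ = (133.7·60 − 121.0·13.00) / 12.70 = 507.8 µg/L.

508 µg/L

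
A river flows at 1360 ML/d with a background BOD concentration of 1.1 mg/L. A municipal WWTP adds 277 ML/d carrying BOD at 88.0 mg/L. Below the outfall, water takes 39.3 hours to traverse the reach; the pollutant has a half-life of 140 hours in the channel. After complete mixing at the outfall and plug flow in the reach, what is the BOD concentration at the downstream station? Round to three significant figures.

Conservation of mass: C = (1360·1.100 + 277.0·88.00) / 1637 = 25870/1637 = 15.80 mg/L.
Half-life 140 h → k = ln 2 / 140 = 0.004951 h⁻¹ = 0.1188 d⁻¹.
Applying C = C₀e^(−kt): 15.80 × 0.8232 = 13.01 mg/L.

13.0 mg/L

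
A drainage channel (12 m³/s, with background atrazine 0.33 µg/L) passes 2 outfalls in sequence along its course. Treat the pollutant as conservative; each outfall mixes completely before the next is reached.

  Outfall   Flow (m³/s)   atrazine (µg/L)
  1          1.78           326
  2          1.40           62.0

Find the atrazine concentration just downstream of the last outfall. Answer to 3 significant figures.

44.2 µg/L

Outfall 1: combined Q = 13.78 m³/s; C = (12.00·0.3300 + 1.780·326.0)/13.78 = 42.40 µg/L.
Outfall 2: combined Q = 15.18 m³/s; C = (13.78·42.40 + 1.400·62.00)/15.18 = 44.21 µg/L.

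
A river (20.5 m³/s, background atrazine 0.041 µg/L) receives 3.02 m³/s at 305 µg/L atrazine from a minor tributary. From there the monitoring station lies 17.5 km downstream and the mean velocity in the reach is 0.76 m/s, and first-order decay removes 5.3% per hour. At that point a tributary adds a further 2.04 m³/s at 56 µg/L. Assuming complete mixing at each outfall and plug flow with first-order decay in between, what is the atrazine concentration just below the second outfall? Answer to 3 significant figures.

29.9 µg/L

Mass balance: C = (20.50·0.04100 + 3.020·305.0) / 23.52 = 921.9/23.52 = 39.20 µg/L; combined flow 23.52 m³/s.
Travel time t = 17.5·1000 / 0.76 = 23030 s = 6.396 h.
5.3%/h lost → k = −ln(1 − 0.053) = 0.05446 h⁻¹.
Applying C = C₀e^(−kt): 39.20 × 0.7059 = 27.67 µg/L.
At the second outfall, C = (23.52·27.67 + 2.040·56.00) / (23.52 + 2.040) = 29.93 µg/L.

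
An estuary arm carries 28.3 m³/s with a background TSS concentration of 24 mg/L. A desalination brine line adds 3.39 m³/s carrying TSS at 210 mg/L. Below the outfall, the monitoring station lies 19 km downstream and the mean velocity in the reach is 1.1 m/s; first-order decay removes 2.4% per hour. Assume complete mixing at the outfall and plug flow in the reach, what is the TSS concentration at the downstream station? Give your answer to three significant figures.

Flow-weighted average: C = (28.30·24.00 + 3.390·210.0) / 31.69 = 1391/31.69 = 43.90 mg/L.
Travel time t = 19·1000 / 1.1 = 17270 s = 4.798 h.
2.4%/h lost → k = −ln(1 − 0.024) = 0.02429 h⁻¹.
After decay, C = 43.90 × e^(−kt) = 43.90 × 0.8900 = 39.07 mg/L.

39.1 mg/L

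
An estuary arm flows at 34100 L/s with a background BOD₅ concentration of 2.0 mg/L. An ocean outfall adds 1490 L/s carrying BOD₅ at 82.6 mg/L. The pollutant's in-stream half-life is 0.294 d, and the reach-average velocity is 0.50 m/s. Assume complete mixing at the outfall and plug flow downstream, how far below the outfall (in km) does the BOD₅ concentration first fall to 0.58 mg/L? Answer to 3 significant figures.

Mixed concentration C = ΣQC/ΣQ = (34100·2.000 + 1490·82.60) / 35590 = 191300/35590 = 5.374 mg/L.
Half-life 0.294 d → k = ln 2 / 0.294 = 2.358 d⁻¹.
Set 5.374·exp(−k·t) = 0.58 → t = ln(5.374/0.58)/k = 81590 s = 22.66 h.
Distance = v·t = 0.50·81590 = 40790 m = 40.79 km.

40.8 km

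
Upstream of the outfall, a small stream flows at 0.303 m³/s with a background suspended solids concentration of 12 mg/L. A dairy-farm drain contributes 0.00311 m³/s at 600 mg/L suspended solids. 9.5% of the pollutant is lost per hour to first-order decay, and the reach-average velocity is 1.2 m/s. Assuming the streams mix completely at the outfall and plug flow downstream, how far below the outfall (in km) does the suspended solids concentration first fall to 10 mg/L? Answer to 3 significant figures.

After mixing, C = (0.3030·12.00 + 0.003110·600.0) / 0.3061 = 5.502/0.3061 = 17.97 mg/L.
9.5%/h lost → k = −ln(1 − 0.095) = 0.09982 h⁻¹.
Set 17.97·exp(−k·t) = 10 → t = ln(17.97/10)/k = 21150 s = 5.874 h.
Distance = v·t = 1.2·21150 = 25380 m = 25.38 km.

25.4 km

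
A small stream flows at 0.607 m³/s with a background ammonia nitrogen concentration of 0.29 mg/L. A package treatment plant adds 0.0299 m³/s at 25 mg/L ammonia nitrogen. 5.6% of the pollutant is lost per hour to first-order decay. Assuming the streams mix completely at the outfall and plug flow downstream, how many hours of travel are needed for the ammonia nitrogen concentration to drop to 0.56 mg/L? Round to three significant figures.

Conservation of mass: C = (0.6070·0.2900 + 0.02990·25.00) / 0.6369 = 0.9235/0.6369 = 1.450 mg/L.
5.6%/h lost → k = −ln(1 − 0.056) = 0.05763 h⁻¹.
1.450·exp(−k·t) = 0.56 → t = ln(1.450/0.56)/k = 59430 s = 16.51 h.

16.5 h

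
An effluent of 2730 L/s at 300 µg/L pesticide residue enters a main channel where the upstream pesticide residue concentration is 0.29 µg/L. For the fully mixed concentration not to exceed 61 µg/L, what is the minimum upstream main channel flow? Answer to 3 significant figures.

10700 L/s

Set C_mix = 61: (Q·0.2900 + 2730·300.0) / (Q + 2730) = 61
→ Q = 2730·(300.0 − 61)/(61 − 0.2900) = 10750 L/s.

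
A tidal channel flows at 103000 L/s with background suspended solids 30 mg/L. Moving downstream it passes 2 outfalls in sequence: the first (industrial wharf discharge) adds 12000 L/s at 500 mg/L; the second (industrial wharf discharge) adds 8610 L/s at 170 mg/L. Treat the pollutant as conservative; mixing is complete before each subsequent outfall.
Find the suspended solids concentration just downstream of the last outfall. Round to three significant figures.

Outfall 1: combined Q = 115000 L/s; C = (103000·30.00 + 12000·500.0)/115000 = 79.04 mg/L.
Outfall 2: combined Q = 123600 L/s; C = (115000·79.04 + 8610·170.0)/123600 = 85.38 mg/L.

85.4 mg/L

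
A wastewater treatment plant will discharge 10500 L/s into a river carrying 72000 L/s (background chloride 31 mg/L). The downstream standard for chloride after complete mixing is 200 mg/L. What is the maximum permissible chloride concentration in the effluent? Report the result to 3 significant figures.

At the limit, (Qr·Cr + Qe·Cₑ)/(Qr + Qe) = 200:
Cₑ = (82500·200 − 72000·31.00) / 10500 = 1359 mg/L.

1360 mg/L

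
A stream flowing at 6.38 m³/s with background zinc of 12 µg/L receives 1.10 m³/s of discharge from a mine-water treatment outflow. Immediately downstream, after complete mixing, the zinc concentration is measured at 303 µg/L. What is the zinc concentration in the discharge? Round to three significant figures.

Mass balance: 6.380·12.00 + 1.100·Cₑ = 7.480·303.0
→ Cₑ = (7.480·303.0 − 6.380·12.00) / 1.100 = 1991 µg/L.

1990 µg/L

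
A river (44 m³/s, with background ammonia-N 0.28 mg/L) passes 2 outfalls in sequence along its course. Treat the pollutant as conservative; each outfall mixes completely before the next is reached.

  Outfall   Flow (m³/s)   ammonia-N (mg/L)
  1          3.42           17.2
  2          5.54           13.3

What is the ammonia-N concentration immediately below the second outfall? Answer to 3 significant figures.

2.73 mg/L

Outfall 1: combined Q = 47.42 m³/s; C = (44.00·0.2800 + 3.420·17.20)/47.42 = 1.500 mg/L.
Outfall 2: combined Q = 52.96 m³/s; C = (47.42·1.500 + 5.540·13.30)/52.96 = 2.735 mg/L.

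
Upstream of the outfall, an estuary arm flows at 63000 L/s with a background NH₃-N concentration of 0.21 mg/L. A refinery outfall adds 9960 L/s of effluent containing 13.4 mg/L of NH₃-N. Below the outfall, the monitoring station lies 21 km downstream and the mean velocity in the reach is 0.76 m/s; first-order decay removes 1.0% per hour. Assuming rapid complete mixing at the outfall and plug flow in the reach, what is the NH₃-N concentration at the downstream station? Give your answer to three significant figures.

1.86 mg/L

Conservation of mass: C = (63000·0.2100 + 9960·13.40) / 72960 = 146700/72960 = 2.011 mg/L.
Travel time t = 21·1000 / 0.76 = 27630 s = 7.675 h.
1.0%/h lost → k = −ln(1 − 0.01) = 0.01005 h⁻¹.
After decay, C = 2.011 × e^(−kt) = 2.011 × 0.9258 = 1.861 mg/L.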